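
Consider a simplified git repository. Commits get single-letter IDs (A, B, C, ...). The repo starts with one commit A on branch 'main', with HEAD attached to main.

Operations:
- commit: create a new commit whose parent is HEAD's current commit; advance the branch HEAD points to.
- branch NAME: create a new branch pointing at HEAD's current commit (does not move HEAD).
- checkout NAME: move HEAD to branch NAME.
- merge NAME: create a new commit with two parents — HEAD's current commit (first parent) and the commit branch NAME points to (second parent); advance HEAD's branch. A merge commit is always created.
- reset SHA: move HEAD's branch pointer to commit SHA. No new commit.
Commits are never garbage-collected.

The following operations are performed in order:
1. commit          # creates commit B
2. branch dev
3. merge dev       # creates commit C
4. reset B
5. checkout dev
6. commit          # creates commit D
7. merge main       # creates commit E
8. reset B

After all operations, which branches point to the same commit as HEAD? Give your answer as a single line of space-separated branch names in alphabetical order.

After op 1 (commit): HEAD=main@B [main=B]
After op 2 (branch): HEAD=main@B [dev=B main=B]
After op 3 (merge): HEAD=main@C [dev=B main=C]
After op 4 (reset): HEAD=main@B [dev=B main=B]
After op 5 (checkout): HEAD=dev@B [dev=B main=B]
After op 6 (commit): HEAD=dev@D [dev=D main=B]
After op 7 (merge): HEAD=dev@E [dev=E main=B]
After op 8 (reset): HEAD=dev@B [dev=B main=B]

Answer: dev main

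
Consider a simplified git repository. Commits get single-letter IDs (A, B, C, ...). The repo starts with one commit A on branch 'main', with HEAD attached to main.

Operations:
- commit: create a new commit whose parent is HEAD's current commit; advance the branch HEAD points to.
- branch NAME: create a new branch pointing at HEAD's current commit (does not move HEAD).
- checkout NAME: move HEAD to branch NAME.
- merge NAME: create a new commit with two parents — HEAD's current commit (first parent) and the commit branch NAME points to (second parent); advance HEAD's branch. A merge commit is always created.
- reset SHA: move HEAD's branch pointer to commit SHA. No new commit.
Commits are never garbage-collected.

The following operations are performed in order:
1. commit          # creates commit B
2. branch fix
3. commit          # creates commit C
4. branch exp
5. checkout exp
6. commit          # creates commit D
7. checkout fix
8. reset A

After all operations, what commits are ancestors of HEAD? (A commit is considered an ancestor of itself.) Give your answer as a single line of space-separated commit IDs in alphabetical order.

Answer: A

Derivation:
After op 1 (commit): HEAD=main@B [main=B]
After op 2 (branch): HEAD=main@B [fix=B main=B]
After op 3 (commit): HEAD=main@C [fix=B main=C]
After op 4 (branch): HEAD=main@C [exp=C fix=B main=C]
After op 5 (checkout): HEAD=exp@C [exp=C fix=B main=C]
After op 6 (commit): HEAD=exp@D [exp=D fix=B main=C]
After op 7 (checkout): HEAD=fix@B [exp=D fix=B main=C]
After op 8 (reset): HEAD=fix@A [exp=D fix=A main=C]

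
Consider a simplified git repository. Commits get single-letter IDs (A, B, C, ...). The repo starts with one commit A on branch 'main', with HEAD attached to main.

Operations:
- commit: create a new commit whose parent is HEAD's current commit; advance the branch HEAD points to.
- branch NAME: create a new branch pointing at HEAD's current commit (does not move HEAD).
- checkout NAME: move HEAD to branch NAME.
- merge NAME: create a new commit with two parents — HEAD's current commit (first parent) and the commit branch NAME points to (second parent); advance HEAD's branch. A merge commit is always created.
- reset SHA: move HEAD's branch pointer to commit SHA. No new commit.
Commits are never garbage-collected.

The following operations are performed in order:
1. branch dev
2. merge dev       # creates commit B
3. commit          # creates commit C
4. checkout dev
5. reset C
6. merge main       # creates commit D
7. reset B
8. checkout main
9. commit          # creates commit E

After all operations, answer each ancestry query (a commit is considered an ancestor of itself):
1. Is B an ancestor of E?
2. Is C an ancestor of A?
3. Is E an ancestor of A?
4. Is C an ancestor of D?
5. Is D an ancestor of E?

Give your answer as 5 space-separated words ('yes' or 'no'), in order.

After op 1 (branch): HEAD=main@A [dev=A main=A]
After op 2 (merge): HEAD=main@B [dev=A main=B]
After op 3 (commit): HEAD=main@C [dev=A main=C]
After op 4 (checkout): HEAD=dev@A [dev=A main=C]
After op 5 (reset): HEAD=dev@C [dev=C main=C]
After op 6 (merge): HEAD=dev@D [dev=D main=C]
After op 7 (reset): HEAD=dev@B [dev=B main=C]
After op 8 (checkout): HEAD=main@C [dev=B main=C]
After op 9 (commit): HEAD=main@E [dev=B main=E]
ancestors(E) = {A,B,C,E}; B in? yes
ancestors(A) = {A}; C in? no
ancestors(A) = {A}; E in? no
ancestors(D) = {A,B,C,D}; C in? yes
ancestors(E) = {A,B,C,E}; D in? no

Answer: yes no no yes no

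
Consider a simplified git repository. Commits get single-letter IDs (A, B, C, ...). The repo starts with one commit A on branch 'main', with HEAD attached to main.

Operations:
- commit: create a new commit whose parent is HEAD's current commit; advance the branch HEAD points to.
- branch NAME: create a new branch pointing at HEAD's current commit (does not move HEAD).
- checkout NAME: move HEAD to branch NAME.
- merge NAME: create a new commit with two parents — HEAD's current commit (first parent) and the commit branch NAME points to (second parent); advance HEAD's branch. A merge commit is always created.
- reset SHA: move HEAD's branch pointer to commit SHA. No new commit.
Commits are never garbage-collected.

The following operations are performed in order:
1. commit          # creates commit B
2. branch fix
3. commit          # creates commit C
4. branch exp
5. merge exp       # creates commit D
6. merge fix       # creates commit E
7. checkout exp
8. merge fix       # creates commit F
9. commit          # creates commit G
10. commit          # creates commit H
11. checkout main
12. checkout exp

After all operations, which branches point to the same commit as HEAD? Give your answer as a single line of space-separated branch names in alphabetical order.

After op 1 (commit): HEAD=main@B [main=B]
After op 2 (branch): HEAD=main@B [fix=B main=B]
After op 3 (commit): HEAD=main@C [fix=B main=C]
After op 4 (branch): HEAD=main@C [exp=C fix=B main=C]
After op 5 (merge): HEAD=main@D [exp=C fix=B main=D]
After op 6 (merge): HEAD=main@E [exp=C fix=B main=E]
After op 7 (checkout): HEAD=exp@C [exp=C fix=B main=E]
After op 8 (merge): HEAD=exp@F [exp=F fix=B main=E]
After op 9 (commit): HEAD=exp@G [exp=G fix=B main=E]
After op 10 (commit): HEAD=exp@H [exp=H fix=B main=E]
After op 11 (checkout): HEAD=main@E [exp=H fix=B main=E]
After op 12 (checkout): HEAD=exp@H [exp=H fix=B main=E]

Answer: exp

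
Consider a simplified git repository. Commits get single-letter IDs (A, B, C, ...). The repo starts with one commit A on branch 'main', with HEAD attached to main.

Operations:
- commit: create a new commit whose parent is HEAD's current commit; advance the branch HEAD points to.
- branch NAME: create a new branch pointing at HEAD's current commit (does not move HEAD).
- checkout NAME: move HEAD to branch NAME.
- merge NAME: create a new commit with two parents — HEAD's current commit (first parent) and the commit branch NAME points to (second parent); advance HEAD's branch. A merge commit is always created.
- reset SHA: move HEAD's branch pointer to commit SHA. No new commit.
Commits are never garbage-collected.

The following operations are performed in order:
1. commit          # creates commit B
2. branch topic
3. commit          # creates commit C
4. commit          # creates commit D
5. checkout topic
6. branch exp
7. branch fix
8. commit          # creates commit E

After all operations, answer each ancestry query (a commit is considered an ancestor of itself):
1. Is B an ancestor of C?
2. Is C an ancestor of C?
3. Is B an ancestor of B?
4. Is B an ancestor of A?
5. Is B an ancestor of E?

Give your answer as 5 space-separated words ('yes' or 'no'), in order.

After op 1 (commit): HEAD=main@B [main=B]
After op 2 (branch): HEAD=main@B [main=B topic=B]
After op 3 (commit): HEAD=main@C [main=C topic=B]
After op 4 (commit): HEAD=main@D [main=D topic=B]
After op 5 (checkout): HEAD=topic@B [main=D topic=B]
After op 6 (branch): HEAD=topic@B [exp=B main=D topic=B]
After op 7 (branch): HEAD=topic@B [exp=B fix=B main=D topic=B]
After op 8 (commit): HEAD=topic@E [exp=B fix=B main=D topic=E]
ancestors(C) = {A,B,C}; B in? yes
ancestors(C) = {A,B,C}; C in? yes
ancestors(B) = {A,B}; B in? yes
ancestors(A) = {A}; B in? no
ancestors(E) = {A,B,E}; B in? yes

Answer: yes yes yes no yes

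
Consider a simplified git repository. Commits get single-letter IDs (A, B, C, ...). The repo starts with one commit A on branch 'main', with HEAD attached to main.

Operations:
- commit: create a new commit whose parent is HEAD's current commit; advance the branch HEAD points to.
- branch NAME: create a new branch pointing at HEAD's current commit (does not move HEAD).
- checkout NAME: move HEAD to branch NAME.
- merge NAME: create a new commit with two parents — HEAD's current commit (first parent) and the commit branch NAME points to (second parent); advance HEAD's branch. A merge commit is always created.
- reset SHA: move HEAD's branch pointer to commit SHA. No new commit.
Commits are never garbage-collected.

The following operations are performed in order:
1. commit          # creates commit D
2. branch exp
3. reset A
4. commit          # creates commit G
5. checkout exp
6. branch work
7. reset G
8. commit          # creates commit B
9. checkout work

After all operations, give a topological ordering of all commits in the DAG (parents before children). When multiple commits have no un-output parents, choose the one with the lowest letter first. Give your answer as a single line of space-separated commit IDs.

Answer: A D G B

Derivation:
After op 1 (commit): HEAD=main@D [main=D]
After op 2 (branch): HEAD=main@D [exp=D main=D]
After op 3 (reset): HEAD=main@A [exp=D main=A]
After op 4 (commit): HEAD=main@G [exp=D main=G]
After op 5 (checkout): HEAD=exp@D [exp=D main=G]
After op 6 (branch): HEAD=exp@D [exp=D main=G work=D]
After op 7 (reset): HEAD=exp@G [exp=G main=G work=D]
After op 8 (commit): HEAD=exp@B [exp=B main=G work=D]
After op 9 (checkout): HEAD=work@D [exp=B main=G work=D]
commit A: parents=[]
commit B: parents=['G']
commit D: parents=['A']
commit G: parents=['A']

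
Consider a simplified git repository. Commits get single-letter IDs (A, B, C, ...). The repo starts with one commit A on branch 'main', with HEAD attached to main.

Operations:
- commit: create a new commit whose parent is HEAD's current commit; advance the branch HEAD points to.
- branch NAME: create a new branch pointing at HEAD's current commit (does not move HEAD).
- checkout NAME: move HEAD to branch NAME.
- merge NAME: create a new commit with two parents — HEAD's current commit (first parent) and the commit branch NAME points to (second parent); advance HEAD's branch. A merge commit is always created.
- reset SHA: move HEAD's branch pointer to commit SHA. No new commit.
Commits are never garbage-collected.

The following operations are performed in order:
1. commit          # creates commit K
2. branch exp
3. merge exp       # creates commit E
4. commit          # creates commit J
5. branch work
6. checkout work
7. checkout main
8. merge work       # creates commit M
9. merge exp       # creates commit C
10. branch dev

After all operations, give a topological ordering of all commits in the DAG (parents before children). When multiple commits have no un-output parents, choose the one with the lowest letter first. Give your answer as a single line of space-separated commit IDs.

After op 1 (commit): HEAD=main@K [main=K]
After op 2 (branch): HEAD=main@K [exp=K main=K]
After op 3 (merge): HEAD=main@E [exp=K main=E]
After op 4 (commit): HEAD=main@J [exp=K main=J]
After op 5 (branch): HEAD=main@J [exp=K main=J work=J]
After op 6 (checkout): HEAD=work@J [exp=K main=J work=J]
After op 7 (checkout): HEAD=main@J [exp=K main=J work=J]
After op 8 (merge): HEAD=main@M [exp=K main=M work=J]
After op 9 (merge): HEAD=main@C [exp=K main=C work=J]
After op 10 (branch): HEAD=main@C [dev=C exp=K main=C work=J]
commit A: parents=[]
commit C: parents=['M', 'K']
commit E: parents=['K', 'K']
commit J: parents=['E']
commit K: parents=['A']
commit M: parents=['J', 'J']

Answer: A K E J M C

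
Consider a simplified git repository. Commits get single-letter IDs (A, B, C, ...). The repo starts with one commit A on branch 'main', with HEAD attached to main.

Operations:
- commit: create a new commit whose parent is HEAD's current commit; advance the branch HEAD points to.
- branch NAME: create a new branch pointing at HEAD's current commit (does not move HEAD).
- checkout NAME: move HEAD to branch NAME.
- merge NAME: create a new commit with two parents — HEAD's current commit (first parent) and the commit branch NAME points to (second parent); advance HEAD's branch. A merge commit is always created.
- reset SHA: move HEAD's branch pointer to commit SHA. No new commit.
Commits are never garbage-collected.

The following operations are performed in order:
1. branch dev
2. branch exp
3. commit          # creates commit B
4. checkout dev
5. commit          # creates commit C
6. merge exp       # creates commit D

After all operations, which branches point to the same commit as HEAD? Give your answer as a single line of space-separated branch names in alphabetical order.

After op 1 (branch): HEAD=main@A [dev=A main=A]
After op 2 (branch): HEAD=main@A [dev=A exp=A main=A]
After op 3 (commit): HEAD=main@B [dev=A exp=A main=B]
After op 4 (checkout): HEAD=dev@A [dev=A exp=A main=B]
After op 5 (commit): HEAD=dev@C [dev=C exp=A main=B]
After op 6 (merge): HEAD=dev@D [dev=D exp=A main=B]

Answer: dev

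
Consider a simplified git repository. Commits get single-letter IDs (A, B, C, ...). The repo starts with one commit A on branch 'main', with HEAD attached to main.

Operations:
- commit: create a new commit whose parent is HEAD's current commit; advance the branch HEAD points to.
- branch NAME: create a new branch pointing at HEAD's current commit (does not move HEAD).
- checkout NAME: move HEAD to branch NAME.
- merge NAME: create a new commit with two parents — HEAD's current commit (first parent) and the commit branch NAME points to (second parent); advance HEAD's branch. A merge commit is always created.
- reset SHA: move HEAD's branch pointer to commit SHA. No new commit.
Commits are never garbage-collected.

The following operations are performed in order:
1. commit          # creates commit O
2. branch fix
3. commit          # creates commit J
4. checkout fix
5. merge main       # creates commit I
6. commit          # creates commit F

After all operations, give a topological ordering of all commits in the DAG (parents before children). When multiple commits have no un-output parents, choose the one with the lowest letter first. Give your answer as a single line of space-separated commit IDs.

Answer: A O J I F

Derivation:
After op 1 (commit): HEAD=main@O [main=O]
After op 2 (branch): HEAD=main@O [fix=O main=O]
After op 3 (commit): HEAD=main@J [fix=O main=J]
After op 4 (checkout): HEAD=fix@O [fix=O main=J]
After op 5 (merge): HEAD=fix@I [fix=I main=J]
After op 6 (commit): HEAD=fix@F [fix=F main=J]
commit A: parents=[]
commit F: parents=['I']
commit I: parents=['O', 'J']
commit J: parents=['O']
commit O: parents=['A']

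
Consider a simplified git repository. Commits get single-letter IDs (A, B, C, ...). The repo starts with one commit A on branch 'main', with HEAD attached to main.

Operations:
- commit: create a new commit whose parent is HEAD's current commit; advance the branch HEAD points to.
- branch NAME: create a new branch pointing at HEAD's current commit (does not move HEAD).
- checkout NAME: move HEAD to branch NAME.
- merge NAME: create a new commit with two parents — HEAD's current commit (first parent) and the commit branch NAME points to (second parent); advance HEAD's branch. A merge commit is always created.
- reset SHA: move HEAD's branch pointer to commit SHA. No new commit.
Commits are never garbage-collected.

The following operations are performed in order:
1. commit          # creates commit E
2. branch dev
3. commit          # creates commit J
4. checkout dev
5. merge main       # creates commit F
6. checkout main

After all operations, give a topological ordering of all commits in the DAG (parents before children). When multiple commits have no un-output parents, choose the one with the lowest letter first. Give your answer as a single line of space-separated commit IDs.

After op 1 (commit): HEAD=main@E [main=E]
After op 2 (branch): HEAD=main@E [dev=E main=E]
After op 3 (commit): HEAD=main@J [dev=E main=J]
After op 4 (checkout): HEAD=dev@E [dev=E main=J]
After op 5 (merge): HEAD=dev@F [dev=F main=J]
After op 6 (checkout): HEAD=main@J [dev=F main=J]
commit A: parents=[]
commit E: parents=['A']
commit F: parents=['E', 'J']
commit J: parents=['E']

Answer: A E J F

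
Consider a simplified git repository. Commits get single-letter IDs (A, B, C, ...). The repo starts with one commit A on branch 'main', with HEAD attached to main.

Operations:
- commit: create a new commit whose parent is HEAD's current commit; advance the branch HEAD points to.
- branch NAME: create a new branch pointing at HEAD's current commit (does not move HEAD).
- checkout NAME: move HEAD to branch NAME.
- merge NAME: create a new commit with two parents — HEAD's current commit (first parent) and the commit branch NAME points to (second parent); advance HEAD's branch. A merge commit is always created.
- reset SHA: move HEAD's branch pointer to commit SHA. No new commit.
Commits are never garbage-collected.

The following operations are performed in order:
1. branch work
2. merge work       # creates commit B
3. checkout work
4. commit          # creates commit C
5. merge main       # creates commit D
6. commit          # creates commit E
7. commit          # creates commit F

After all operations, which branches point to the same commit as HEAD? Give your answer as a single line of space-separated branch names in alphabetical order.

After op 1 (branch): HEAD=main@A [main=A work=A]
After op 2 (merge): HEAD=main@B [main=B work=A]
After op 3 (checkout): HEAD=work@A [main=B work=A]
After op 4 (commit): HEAD=work@C [main=B work=C]
After op 5 (merge): HEAD=work@D [main=B work=D]
After op 6 (commit): HEAD=work@E [main=B work=E]
After op 7 (commit): HEAD=work@F [main=B work=F]

Answer: work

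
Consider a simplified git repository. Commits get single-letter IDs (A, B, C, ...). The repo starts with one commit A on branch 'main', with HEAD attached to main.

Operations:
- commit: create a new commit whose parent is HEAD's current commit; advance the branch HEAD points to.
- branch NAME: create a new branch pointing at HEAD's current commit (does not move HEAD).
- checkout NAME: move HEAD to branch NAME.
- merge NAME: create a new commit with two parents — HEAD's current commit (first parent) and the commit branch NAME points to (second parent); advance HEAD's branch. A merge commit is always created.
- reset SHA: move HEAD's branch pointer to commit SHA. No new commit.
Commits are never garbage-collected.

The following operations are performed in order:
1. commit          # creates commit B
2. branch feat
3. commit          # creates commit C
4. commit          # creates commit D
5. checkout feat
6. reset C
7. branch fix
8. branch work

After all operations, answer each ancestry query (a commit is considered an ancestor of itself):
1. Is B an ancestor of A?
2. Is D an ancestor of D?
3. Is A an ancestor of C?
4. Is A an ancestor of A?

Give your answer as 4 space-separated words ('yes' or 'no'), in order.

After op 1 (commit): HEAD=main@B [main=B]
After op 2 (branch): HEAD=main@B [feat=B main=B]
After op 3 (commit): HEAD=main@C [feat=B main=C]
After op 4 (commit): HEAD=main@D [feat=B main=D]
After op 5 (checkout): HEAD=feat@B [feat=B main=D]
After op 6 (reset): HEAD=feat@C [feat=C main=D]
After op 7 (branch): HEAD=feat@C [feat=C fix=C main=D]
After op 8 (branch): HEAD=feat@C [feat=C fix=C main=D work=C]
ancestors(A) = {A}; B in? no
ancestors(D) = {A,B,C,D}; D in? yes
ancestors(C) = {A,B,C}; A in? yes
ancestors(A) = {A}; A in? yes

Answer: no yes yes yes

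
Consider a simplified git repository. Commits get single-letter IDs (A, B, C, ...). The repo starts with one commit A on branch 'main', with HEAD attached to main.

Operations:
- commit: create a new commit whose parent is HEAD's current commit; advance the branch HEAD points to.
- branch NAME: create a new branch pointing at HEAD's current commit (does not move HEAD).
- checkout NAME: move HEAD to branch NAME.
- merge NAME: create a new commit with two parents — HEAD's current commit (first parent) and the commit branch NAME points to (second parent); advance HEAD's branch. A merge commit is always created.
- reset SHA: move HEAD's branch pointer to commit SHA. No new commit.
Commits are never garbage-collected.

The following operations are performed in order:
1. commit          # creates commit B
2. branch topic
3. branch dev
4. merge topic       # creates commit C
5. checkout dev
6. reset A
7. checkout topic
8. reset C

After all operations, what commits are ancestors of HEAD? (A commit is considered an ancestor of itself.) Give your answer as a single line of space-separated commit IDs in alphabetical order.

After op 1 (commit): HEAD=main@B [main=B]
After op 2 (branch): HEAD=main@B [main=B topic=B]
After op 3 (branch): HEAD=main@B [dev=B main=B topic=B]
After op 4 (merge): HEAD=main@C [dev=B main=C topic=B]
After op 5 (checkout): HEAD=dev@B [dev=B main=C topic=B]
After op 6 (reset): HEAD=dev@A [dev=A main=C topic=B]
After op 7 (checkout): HEAD=topic@B [dev=A main=C topic=B]
After op 8 (reset): HEAD=topic@C [dev=A main=C topic=C]

Answer: A B C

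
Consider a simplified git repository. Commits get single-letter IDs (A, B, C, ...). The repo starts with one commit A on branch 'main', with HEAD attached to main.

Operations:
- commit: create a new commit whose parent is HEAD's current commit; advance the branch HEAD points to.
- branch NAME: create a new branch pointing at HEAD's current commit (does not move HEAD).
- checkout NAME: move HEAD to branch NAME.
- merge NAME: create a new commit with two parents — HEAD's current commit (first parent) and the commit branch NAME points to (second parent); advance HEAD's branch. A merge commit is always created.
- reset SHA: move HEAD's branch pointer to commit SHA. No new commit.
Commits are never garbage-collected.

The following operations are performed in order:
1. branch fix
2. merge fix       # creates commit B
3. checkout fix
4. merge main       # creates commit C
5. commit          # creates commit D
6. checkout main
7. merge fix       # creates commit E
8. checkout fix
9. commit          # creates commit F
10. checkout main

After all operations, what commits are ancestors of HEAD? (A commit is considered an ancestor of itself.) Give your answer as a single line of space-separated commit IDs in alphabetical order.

Answer: A B C D E

Derivation:
After op 1 (branch): HEAD=main@A [fix=A main=A]
After op 2 (merge): HEAD=main@B [fix=A main=B]
After op 3 (checkout): HEAD=fix@A [fix=A main=B]
After op 4 (merge): HEAD=fix@C [fix=C main=B]
After op 5 (commit): HEAD=fix@D [fix=D main=B]
After op 6 (checkout): HEAD=main@B [fix=D main=B]
After op 7 (merge): HEAD=main@E [fix=D main=E]
After op 8 (checkout): HEAD=fix@D [fix=D main=E]
After op 9 (commit): HEAD=fix@F [fix=F main=E]
After op 10 (checkout): HEAD=main@E [fix=F main=E]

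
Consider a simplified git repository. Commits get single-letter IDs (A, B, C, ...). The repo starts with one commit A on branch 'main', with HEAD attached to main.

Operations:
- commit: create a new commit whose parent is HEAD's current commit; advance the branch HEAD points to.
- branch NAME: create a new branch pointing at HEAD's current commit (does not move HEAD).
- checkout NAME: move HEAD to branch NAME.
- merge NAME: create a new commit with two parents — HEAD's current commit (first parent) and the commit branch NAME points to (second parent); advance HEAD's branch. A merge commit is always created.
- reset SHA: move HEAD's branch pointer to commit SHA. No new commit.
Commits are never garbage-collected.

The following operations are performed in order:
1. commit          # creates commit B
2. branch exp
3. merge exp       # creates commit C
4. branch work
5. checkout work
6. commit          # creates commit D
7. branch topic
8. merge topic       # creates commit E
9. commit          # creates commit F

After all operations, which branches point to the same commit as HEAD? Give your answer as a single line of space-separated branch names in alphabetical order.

Answer: work

Derivation:
After op 1 (commit): HEAD=main@B [main=B]
After op 2 (branch): HEAD=main@B [exp=B main=B]
After op 3 (merge): HEAD=main@C [exp=B main=C]
After op 4 (branch): HEAD=main@C [exp=B main=C work=C]
After op 5 (checkout): HEAD=work@C [exp=B main=C work=C]
After op 6 (commit): HEAD=work@D [exp=B main=C work=D]
After op 7 (branch): HEAD=work@D [exp=B main=C topic=D work=D]
After op 8 (merge): HEAD=work@E [exp=B main=C topic=D work=E]
After op 9 (commit): HEAD=work@F [exp=B main=C topic=D work=F]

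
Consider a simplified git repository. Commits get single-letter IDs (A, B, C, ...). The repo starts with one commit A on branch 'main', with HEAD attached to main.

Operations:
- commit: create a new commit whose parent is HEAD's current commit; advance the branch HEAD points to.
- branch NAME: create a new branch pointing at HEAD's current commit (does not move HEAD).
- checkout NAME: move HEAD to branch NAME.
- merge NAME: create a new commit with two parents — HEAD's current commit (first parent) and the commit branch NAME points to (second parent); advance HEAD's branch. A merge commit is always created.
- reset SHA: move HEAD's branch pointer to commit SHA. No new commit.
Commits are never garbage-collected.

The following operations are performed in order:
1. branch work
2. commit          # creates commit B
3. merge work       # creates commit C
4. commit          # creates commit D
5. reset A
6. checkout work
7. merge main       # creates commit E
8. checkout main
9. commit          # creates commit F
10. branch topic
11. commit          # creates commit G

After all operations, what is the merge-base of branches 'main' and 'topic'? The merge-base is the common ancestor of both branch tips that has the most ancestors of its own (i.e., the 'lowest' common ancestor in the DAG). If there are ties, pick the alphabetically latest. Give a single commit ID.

Answer: F

Derivation:
After op 1 (branch): HEAD=main@A [main=A work=A]
After op 2 (commit): HEAD=main@B [main=B work=A]
After op 3 (merge): HEAD=main@C [main=C work=A]
After op 4 (commit): HEAD=main@D [main=D work=A]
After op 5 (reset): HEAD=main@A [main=A work=A]
After op 6 (checkout): HEAD=work@A [main=A work=A]
After op 7 (merge): HEAD=work@E [main=A work=E]
After op 8 (checkout): HEAD=main@A [main=A work=E]
After op 9 (commit): HEAD=main@F [main=F work=E]
After op 10 (branch): HEAD=main@F [main=F topic=F work=E]
After op 11 (commit): HEAD=main@G [main=G topic=F work=E]
ancestors(main=G): ['A', 'F', 'G']
ancestors(topic=F): ['A', 'F']
common: ['A', 'F']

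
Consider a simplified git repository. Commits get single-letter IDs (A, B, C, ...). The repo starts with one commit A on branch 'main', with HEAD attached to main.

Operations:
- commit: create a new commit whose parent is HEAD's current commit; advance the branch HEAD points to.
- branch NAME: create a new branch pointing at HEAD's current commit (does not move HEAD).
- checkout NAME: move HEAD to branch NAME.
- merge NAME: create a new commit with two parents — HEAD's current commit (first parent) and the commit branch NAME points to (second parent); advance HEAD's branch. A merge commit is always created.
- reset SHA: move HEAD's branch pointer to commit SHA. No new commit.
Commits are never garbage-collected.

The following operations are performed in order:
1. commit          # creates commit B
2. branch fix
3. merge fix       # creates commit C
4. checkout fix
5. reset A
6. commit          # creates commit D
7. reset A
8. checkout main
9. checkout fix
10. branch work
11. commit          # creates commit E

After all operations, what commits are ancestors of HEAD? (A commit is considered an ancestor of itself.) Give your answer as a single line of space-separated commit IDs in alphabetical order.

Answer: A E

Derivation:
After op 1 (commit): HEAD=main@B [main=B]
After op 2 (branch): HEAD=main@B [fix=B main=B]
After op 3 (merge): HEAD=main@C [fix=B main=C]
After op 4 (checkout): HEAD=fix@B [fix=B main=C]
After op 5 (reset): HEAD=fix@A [fix=A main=C]
After op 6 (commit): HEAD=fix@D [fix=D main=C]
After op 7 (reset): HEAD=fix@A [fix=A main=C]
After op 8 (checkout): HEAD=main@C [fix=A main=C]
After op 9 (checkout): HEAD=fix@A [fix=A main=C]
After op 10 (branch): HEAD=fix@A [fix=A main=C work=A]
After op 11 (commit): HEAD=fix@E [fix=E main=C work=A]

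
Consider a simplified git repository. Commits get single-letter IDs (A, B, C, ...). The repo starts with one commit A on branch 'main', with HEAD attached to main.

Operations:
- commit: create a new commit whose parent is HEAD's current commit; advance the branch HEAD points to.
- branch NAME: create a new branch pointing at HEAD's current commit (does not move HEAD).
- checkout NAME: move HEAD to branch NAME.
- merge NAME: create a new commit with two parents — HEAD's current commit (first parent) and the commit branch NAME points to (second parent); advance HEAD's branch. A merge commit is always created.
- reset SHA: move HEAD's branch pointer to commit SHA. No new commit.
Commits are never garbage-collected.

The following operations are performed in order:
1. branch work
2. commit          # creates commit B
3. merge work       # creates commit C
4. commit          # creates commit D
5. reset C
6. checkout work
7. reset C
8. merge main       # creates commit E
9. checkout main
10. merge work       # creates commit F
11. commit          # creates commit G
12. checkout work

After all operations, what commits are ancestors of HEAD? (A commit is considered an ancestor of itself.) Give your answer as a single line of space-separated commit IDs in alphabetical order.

After op 1 (branch): HEAD=main@A [main=A work=A]
After op 2 (commit): HEAD=main@B [main=B work=A]
After op 3 (merge): HEAD=main@C [main=C work=A]
After op 4 (commit): HEAD=main@D [main=D work=A]
After op 5 (reset): HEAD=main@C [main=C work=A]
After op 6 (checkout): HEAD=work@A [main=C work=A]
After op 7 (reset): HEAD=work@C [main=C work=C]
After op 8 (merge): HEAD=work@E [main=C work=E]
After op 9 (checkout): HEAD=main@C [main=C work=E]
After op 10 (merge): HEAD=main@F [main=F work=E]
After op 11 (commit): HEAD=main@G [main=G work=E]
After op 12 (checkout): HEAD=work@E [main=G work=E]

Answer: A B C E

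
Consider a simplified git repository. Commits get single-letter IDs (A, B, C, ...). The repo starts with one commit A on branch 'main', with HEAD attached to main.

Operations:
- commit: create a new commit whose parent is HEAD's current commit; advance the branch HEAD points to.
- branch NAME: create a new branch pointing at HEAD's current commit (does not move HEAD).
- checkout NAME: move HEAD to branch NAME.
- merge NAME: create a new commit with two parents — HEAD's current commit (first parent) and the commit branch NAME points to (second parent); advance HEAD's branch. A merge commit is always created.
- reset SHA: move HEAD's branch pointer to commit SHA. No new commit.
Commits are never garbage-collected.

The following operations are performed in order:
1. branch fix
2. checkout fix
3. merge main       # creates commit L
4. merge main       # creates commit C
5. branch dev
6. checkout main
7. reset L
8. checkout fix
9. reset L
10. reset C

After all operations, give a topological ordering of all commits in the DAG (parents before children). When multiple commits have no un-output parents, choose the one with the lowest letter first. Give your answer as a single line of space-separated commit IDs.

Answer: A L C

Derivation:
After op 1 (branch): HEAD=main@A [fix=A main=A]
After op 2 (checkout): HEAD=fix@A [fix=A main=A]
After op 3 (merge): HEAD=fix@L [fix=L main=A]
After op 4 (merge): HEAD=fix@C [fix=C main=A]
After op 5 (branch): HEAD=fix@C [dev=C fix=C main=A]
After op 6 (checkout): HEAD=main@A [dev=C fix=C main=A]
After op 7 (reset): HEAD=main@L [dev=C fix=C main=L]
After op 8 (checkout): HEAD=fix@C [dev=C fix=C main=L]
After op 9 (reset): HEAD=fix@L [dev=C fix=L main=L]
After op 10 (reset): HEAD=fix@C [dev=C fix=C main=L]
commit A: parents=[]
commit C: parents=['L', 'A']
commit L: parents=['A', 'A']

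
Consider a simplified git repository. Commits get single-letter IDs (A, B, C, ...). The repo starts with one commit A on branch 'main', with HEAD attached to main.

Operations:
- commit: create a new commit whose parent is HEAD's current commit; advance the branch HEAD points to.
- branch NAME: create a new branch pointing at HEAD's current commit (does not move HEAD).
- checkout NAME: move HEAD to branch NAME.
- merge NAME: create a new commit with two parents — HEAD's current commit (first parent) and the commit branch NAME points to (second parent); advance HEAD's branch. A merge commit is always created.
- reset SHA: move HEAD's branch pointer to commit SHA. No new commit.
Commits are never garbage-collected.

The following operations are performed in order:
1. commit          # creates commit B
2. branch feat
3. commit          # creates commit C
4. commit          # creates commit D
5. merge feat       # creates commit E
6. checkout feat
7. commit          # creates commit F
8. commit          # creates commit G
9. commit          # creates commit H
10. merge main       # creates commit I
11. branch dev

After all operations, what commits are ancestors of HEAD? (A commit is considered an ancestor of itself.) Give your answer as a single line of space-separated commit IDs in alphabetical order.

Answer: A B C D E F G H I

Derivation:
After op 1 (commit): HEAD=main@B [main=B]
After op 2 (branch): HEAD=main@B [feat=B main=B]
After op 3 (commit): HEAD=main@C [feat=B main=C]
After op 4 (commit): HEAD=main@D [feat=B main=D]
After op 5 (merge): HEAD=main@E [feat=B main=E]
After op 6 (checkout): HEAD=feat@B [feat=B main=E]
After op 7 (commit): HEAD=feat@F [feat=F main=E]
After op 8 (commit): HEAD=feat@G [feat=G main=E]
After op 9 (commit): HEAD=feat@H [feat=H main=E]
After op 10 (merge): HEAD=feat@I [feat=I main=E]
After op 11 (branch): HEAD=feat@I [dev=I feat=I main=E]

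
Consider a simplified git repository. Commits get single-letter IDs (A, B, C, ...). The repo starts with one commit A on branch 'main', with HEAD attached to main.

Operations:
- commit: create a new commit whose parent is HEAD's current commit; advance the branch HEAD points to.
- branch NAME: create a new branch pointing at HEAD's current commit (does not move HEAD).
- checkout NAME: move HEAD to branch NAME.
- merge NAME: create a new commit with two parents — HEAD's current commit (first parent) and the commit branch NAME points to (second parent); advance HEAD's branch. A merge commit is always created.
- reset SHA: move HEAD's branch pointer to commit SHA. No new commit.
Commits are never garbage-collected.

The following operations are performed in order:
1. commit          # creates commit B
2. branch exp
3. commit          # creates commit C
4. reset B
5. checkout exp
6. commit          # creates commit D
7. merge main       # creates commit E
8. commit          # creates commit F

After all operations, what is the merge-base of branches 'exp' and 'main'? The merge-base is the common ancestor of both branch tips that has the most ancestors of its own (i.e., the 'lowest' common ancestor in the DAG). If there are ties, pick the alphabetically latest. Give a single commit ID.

After op 1 (commit): HEAD=main@B [main=B]
After op 2 (branch): HEAD=main@B [exp=B main=B]
After op 3 (commit): HEAD=main@C [exp=B main=C]
After op 4 (reset): HEAD=main@B [exp=B main=B]
After op 5 (checkout): HEAD=exp@B [exp=B main=B]
After op 6 (commit): HEAD=exp@D [exp=D main=B]
After op 7 (merge): HEAD=exp@E [exp=E main=B]
After op 8 (commit): HEAD=exp@F [exp=F main=B]
ancestors(exp=F): ['A', 'B', 'D', 'E', 'F']
ancestors(main=B): ['A', 'B']
common: ['A', 'B']

Answer: B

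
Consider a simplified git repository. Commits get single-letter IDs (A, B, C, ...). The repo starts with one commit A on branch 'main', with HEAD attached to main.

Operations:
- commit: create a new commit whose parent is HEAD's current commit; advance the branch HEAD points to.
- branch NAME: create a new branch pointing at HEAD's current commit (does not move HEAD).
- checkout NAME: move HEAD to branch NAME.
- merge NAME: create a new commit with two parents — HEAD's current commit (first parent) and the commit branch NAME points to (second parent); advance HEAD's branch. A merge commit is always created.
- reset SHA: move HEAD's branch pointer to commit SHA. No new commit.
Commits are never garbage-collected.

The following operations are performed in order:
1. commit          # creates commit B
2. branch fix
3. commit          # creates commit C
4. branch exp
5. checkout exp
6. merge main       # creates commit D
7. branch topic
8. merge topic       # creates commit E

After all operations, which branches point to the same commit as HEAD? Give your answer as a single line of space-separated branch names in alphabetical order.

Answer: exp

Derivation:
After op 1 (commit): HEAD=main@B [main=B]
After op 2 (branch): HEAD=main@B [fix=B main=B]
After op 3 (commit): HEAD=main@C [fix=B main=C]
After op 4 (branch): HEAD=main@C [exp=C fix=B main=C]
After op 5 (checkout): HEAD=exp@C [exp=C fix=B main=C]
After op 6 (merge): HEAD=exp@D [exp=D fix=B main=C]
After op 7 (branch): HEAD=exp@D [exp=D fix=B main=C topic=D]
After op 8 (merge): HEAD=exp@E [exp=E fix=B main=C topic=D]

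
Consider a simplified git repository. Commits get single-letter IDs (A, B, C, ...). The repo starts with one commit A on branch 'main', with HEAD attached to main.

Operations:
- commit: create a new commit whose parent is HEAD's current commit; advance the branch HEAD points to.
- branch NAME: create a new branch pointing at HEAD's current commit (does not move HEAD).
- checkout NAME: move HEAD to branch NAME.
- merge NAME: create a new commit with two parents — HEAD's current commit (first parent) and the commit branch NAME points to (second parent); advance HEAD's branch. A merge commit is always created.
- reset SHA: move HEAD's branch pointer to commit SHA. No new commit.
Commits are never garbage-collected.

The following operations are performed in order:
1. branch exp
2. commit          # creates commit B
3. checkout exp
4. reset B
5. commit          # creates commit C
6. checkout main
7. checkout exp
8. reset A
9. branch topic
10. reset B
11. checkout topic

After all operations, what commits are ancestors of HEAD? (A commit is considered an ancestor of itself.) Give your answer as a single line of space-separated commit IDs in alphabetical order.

Answer: A

Derivation:
After op 1 (branch): HEAD=main@A [exp=A main=A]
After op 2 (commit): HEAD=main@B [exp=A main=B]
After op 3 (checkout): HEAD=exp@A [exp=A main=B]
After op 4 (reset): HEAD=exp@B [exp=B main=B]
After op 5 (commit): HEAD=exp@C [exp=C main=B]
After op 6 (checkout): HEAD=main@B [exp=C main=B]
After op 7 (checkout): HEAD=exp@C [exp=C main=B]
After op 8 (reset): HEAD=exp@A [exp=A main=B]
After op 9 (branch): HEAD=exp@A [exp=A main=B topic=A]
After op 10 (reset): HEAD=exp@B [exp=B main=B topic=A]
After op 11 (checkout): HEAD=topic@A [exp=B main=B topic=A]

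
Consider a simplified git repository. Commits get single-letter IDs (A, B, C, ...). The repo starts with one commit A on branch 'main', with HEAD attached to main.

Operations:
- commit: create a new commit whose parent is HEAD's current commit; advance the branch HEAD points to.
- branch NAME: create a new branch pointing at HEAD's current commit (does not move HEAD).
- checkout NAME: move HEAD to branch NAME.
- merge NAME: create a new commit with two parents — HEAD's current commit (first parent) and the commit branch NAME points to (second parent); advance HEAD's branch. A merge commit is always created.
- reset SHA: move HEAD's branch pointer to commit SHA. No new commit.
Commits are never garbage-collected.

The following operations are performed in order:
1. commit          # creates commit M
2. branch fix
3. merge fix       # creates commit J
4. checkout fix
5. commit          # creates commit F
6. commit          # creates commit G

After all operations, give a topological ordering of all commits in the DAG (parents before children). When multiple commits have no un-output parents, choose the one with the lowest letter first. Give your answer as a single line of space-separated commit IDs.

After op 1 (commit): HEAD=main@M [main=M]
After op 2 (branch): HEAD=main@M [fix=M main=M]
After op 3 (merge): HEAD=main@J [fix=M main=J]
After op 4 (checkout): HEAD=fix@M [fix=M main=J]
After op 5 (commit): HEAD=fix@F [fix=F main=J]
After op 6 (commit): HEAD=fix@G [fix=G main=J]
commit A: parents=[]
commit F: parents=['M']
commit G: parents=['F']
commit J: parents=['M', 'M']
commit M: parents=['A']

Answer: A M F G J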